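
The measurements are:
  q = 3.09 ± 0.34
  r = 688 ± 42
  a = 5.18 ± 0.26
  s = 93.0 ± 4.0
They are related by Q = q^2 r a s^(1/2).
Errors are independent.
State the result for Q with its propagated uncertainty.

Relative error in a monomial: (δQ/Q)² = Σ (nᵢ · δxᵢ/xᵢ)².
  (2·δq/q)² = (2×0.110)² = 0.0484;  (1·δr/r)² = (1×0.0610)² = 0.00373;  (1·δa/a)² = (1×0.0502)² = 0.00252;  (½·δs/s)² = (0.5×0.0430)² = 0.000462
δQ/Q = √(0.0551) = 0.235
Q = 3.28e+05, so δQ = 0.235 × 3.28e+05 = 77100.

(3.28 ± 0.771) × 10^5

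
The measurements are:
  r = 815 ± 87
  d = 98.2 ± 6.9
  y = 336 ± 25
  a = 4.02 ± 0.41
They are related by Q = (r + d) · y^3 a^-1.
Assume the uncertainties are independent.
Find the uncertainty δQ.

Let u = r + d = 913. δu = √(δr² + δd²) = √(7570 + 47.6) = 87.3, so δu/u = 0.0956.
Q is then a monomial in u, y, a:
δQ/Q = √((δu/u)² + (3·δy/y)² + (-1·δa/a)²) = √(0.00913 + 0.0498 + 0.0104) = 0.263
Q = 8.62e+09, so δQ = 0.263 × 8.62e+09 = 2.27e+09.

2.27e+09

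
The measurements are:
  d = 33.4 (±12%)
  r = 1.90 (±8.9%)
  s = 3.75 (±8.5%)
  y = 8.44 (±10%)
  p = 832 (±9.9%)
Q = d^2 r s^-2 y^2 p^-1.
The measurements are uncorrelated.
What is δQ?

4.90

Products/powers → add relative errors in quadrature, weighted by exponent:
  (2·δd/d)² = (2×0.120)² = 0.0576;  (1·δr/r)² = (1×0.0890)² = 0.00792;  (-2·δs/s)² = (-2×0.0850)² = 0.0289;  (2·δy/y)² = (2×0.100)² = 0.0400;  (-1·δp/p)² = (-1×0.0990)² = 0.00980
δQ/Q = √(0.144) = 0.380
Q = 12.9, so δQ = 0.380 × 12.9 = 4.90.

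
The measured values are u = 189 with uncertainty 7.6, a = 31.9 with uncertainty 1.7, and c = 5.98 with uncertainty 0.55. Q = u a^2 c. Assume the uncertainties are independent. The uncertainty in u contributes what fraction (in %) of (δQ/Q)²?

7.54%

(δQ/Q)² = (1·δu/u)² + (2·δa/a)² + (1·δc/c)²
  u term: (1×0.0402)² = 0.00162
  a term: (2×0.0533)² = 0.0114
  c term: (1×0.0920)² = 0.00846
Total = 0.0214. Share from u = 0.00162/0.0214 = 0.0754.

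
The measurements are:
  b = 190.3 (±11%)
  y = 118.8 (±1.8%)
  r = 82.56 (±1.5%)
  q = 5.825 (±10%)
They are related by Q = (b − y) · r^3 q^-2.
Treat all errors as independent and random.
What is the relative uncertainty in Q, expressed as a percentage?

35.9%

Let u = b − y = 71.50. δu = √(δb² + δy²) = √(438 + 4.57) = 21.0, so δu/u = 0.294.
Q is then a monomial in u, r, q:
δQ/Q = √((δu/u)² + (3·δr/r)² + (-2·δq/q)²) = √(0.0866 + 0.00202 + 0.0400) = 0.359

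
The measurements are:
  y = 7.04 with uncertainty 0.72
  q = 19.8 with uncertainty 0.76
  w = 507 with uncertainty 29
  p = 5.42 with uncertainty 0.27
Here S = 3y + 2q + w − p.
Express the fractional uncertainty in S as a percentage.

5.18%

Sums and differences: (δS)² = Σ (cᵢ δxᵢ)².
  (3·δy)² = 4.67;  (2·δq)² = 2.31;  (δw)² = 841;  (δp)² = 0.0729
δS = √(848) = 29.1
S = 562, so δS/S = 29.1/562 = 0.0518.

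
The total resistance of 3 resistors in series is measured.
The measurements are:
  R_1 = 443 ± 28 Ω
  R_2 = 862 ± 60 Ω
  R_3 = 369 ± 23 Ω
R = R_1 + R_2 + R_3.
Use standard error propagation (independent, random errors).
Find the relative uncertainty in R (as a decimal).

0.0419

For a sum/difference, combine absolute errors in quadrature:
  (δR_1)² = 784;  (δR_2)² = 3600;  (δR_3)² = 529
δR = √(4910) = 70.1 Ω
R = 1670 Ω, so δR/R = 70.1/1670 = 0.0419.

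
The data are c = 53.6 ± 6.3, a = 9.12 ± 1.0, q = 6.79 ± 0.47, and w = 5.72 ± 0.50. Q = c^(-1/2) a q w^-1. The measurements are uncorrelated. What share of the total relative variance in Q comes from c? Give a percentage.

12.4%

(δQ/Q)² = (−½·δc/c)² + (1·δa/a)² + (1·δq/q)² + (-1·δw/w)²
  c term: (-0.5×0.118)² = 0.00345
  a term: (1×0.110)² = 0.0120
  q term: (1×0.0692)² = 0.00479
  w term: (-1×0.0874)² = 0.00764
Total = 0.0279. Share from c = 0.00345/0.0279 = 0.124.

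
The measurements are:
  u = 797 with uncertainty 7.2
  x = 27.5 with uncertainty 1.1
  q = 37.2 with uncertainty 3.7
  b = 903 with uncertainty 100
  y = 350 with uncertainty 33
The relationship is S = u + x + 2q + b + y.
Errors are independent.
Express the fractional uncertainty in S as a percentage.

For a sum/difference, combine absolute errors in quadrature:
  (δu)² = 51.8;  (δx)² = 1.21;  (2·δq)² = 54.8;  (δb)² = 10000;  (δy)² = 1090
δS = √(11200) = 106
S = 2150, so δS/S = 106/2150 = 0.0492.

4.92%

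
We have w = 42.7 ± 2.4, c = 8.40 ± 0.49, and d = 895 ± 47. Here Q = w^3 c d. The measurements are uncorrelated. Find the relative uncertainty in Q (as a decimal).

Products/powers → add relative errors in quadrature, weighted by exponent:
  (3·δw/w)² = (3×0.0562)² = 0.0284;  (1·δc/c)² = (1×0.0583)² = 0.00340;  (1·δd/d)² = (1×0.0525)² = 0.00276
δQ/Q = √(0.0346) = 0.186

0.186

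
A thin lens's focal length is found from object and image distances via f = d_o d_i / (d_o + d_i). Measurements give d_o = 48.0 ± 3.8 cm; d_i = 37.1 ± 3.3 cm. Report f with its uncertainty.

20.9 ± 1.27 cm

∂f/∂d_o = (d_i/(d_o+d_i))² = 0.190;  ∂f/∂d_i = (d_o/(d_o+d_i))² = 0.318
δf = √((∂f/∂d_o · δd_o)² + (∂f/∂d_i · δd_i)²) = √(0.522 + 1.10) = 1.27 cm
f = 20.9 cm.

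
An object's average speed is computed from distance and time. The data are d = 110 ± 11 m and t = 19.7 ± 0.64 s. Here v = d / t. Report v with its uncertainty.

Since v is a product/quotient, work with relative uncertainties:
  (1·δd/d)² = (1×0.100)² = 0.0100;  (-1·δt/t)² = (-1×0.0325)² = 0.00106
δv/v = √(0.0111) = 0.105
v = 5.58 m/s, so δv = 0.105 × 5.58 = 0.587 m/s.

5.58 ± 0.587 m/s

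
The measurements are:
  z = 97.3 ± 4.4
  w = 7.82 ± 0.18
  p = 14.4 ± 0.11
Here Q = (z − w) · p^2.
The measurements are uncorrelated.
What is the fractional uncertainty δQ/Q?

Let u = z − w = 89.5. δu = √(δz² + δw²) = √(19.4 + 0.0324) = 4.40, so δu/u = 0.0492.
Q is then a monomial in u, p:
δQ/Q = √((δu/u)² + (2·δp/p)²) = √(0.00242 + 0.000233) = 0.0515

0.0515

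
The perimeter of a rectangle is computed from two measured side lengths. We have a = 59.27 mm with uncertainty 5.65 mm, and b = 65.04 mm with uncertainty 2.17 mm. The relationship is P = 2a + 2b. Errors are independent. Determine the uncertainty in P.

Sums and differences: (δP)² = Σ (cᵢ δxᵢ)².
  (2·δa)² = 128;  (2·δb)² = 18.8
δP = √(147) = 12.1 mm

12.1 mm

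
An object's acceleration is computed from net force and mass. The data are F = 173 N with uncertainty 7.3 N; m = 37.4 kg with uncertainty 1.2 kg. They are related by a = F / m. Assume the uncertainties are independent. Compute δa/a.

0.0530

Each factor contributes (exponent × relative error)² to (δa/a)²:
  (1·δF/F)² = (1×0.0422)² = 0.00178;  (-1·δm/m)² = (-1×0.0321)² = 0.00103
δa/a = √(0.00281) = 0.0530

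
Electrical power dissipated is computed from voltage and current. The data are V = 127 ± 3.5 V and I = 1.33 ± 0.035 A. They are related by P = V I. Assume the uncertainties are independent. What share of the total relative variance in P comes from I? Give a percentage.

(δP/P)² = (1·δV/V)² + (1·δI/I)²
  V term: (1×0.0276)² = 0.000760
  I term: (1×0.0263)² = 0.000693
Total = 0.00145. Share from I = 0.000693/0.00145 = 0.477.

47.7%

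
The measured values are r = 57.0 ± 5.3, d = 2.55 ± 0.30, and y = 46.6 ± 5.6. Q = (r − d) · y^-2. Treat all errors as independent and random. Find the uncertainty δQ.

Let u = r − d = 54.5. δu = √(δr² + δd²) = √(28.1 + 0.0900) = 5.31, so δu/u = 0.0975.
Q is then a monomial in u, y:
δQ/Q = √((δu/u)² + (-2·δy/y)²) = √(0.00950 + 0.0578) = 0.259
Q = 0.0251, so δQ = 0.259 × 0.0251 = 0.00650.

0.00650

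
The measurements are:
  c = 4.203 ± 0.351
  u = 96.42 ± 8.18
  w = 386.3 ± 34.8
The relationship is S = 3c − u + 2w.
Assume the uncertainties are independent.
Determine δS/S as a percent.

Absolute uncertainties add in quadrature for a linear combination:
  (3·δc)² = 1.11;  (δu)² = 66.9;  (2·δw)² = 4840
δS = √(4910) = 70.1
S = 688.8, so δS/S = 70.1/688.8 = 0.102.

10.2%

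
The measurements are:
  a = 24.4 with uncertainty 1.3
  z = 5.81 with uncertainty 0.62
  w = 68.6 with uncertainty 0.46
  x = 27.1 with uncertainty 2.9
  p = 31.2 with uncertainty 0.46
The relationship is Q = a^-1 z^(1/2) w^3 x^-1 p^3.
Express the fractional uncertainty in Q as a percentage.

14.0%

Relative error in a monomial: (δQ/Q)² = Σ (nᵢ · δxᵢ/xᵢ)².
  (-1·δa/a)² = (-1×0.0533)² = 0.00284;  (½·δz/z)² = (0.5×0.107)² = 0.00285;  (3·δw/w)² = (3×0.00671)² = 0.000405;  (-1·δx/x)² = (-1×0.107)² = 0.0115;  (3·δp/p)² = (3×0.0147)² = 0.00196
δQ/Q = √(0.0195) = 0.140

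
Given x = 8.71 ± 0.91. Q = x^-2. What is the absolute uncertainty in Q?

Products/powers → add relative errors in quadrature, weighted by exponent:
  (-2·δx/x)² = (-2×0.104)² = 0.0437
δQ/Q = √(0.0437) = 0.209
Q = 0.0132, so δQ = 0.209 × 0.0132 = 0.00275.

0.00275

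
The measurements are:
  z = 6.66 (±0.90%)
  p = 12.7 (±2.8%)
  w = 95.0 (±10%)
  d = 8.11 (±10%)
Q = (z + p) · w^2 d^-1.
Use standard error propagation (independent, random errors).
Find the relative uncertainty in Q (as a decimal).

Let u = z + p = 19.4. δu = √(δz² + δp²) = √(0.00359 + 0.126) = 0.361, so δu/u = 0.0186.
Q is then a monomial in u, w, d:
δQ/Q = √((δu/u)² + (2·δw/w)² + (-1·δd/d)²) = √(0.000347 + 0.0400 + 0.0100) = 0.224

0.224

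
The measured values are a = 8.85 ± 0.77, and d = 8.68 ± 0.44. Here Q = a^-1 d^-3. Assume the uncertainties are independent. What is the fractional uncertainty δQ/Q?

For a monomial Q ∝ a^-1, d^-3, fractional errors add in quadrature:
  (-1·δa/a)² = (-1×0.0870)² = 0.00757;  (-3·δd/d)² = (-3×0.0507)² = 0.0231
δQ/Q = √(0.0307) = 0.175

0.175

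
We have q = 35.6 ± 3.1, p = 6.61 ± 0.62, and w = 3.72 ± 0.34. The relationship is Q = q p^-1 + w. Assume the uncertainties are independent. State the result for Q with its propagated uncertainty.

Let h = q·p^-1 = 5.39. δh/h = √((1·δq/q)² + (-1·δp/p)²) = √(0.00758 + 0.00880) = 0.128, so δh = 0.689.
Q = h + w: δQ = √(δh² + δw²) = √(0.475 + 0.116) = 0.769
Q = 9.11.

9.11 ± 0.769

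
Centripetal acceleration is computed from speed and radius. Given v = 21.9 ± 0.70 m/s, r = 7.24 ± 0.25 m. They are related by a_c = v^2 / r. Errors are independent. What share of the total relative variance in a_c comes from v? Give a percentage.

77.4%

(δa_c/a_c)² = (2·δv/v)² + (-1·δr/r)²
  v term: (2×0.0320)² = 0.00409
  r term: (-1×0.0345)² = 0.00119
Total = 0.00528. Share from v = 0.00409/0.00528 = 0.774.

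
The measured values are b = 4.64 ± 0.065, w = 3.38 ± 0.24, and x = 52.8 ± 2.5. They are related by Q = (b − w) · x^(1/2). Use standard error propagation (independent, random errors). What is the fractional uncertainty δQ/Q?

Let u = b − w = 1.26. δu = √(δb² + δw²) = √(0.00423 + 0.0576) = 0.249, so δu/u = 0.197.
Q is then a monomial in u, x:
δQ/Q = √((δu/u)² + (½·δx/x)²) = √(0.0389 + 0.000560) = 0.199

0.199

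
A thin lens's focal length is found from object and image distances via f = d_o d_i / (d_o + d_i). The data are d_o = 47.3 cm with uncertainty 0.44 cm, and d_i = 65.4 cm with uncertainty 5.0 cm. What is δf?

∂f/∂d_o = (d_i/(d_o+d_i))² = 0.337;  ∂f/∂d_i = (d_o/(d_o+d_i))² = 0.176
δf = √((∂f/∂d_o · δd_o)² + (∂f/∂d_i · δd_i)²) = √(0.0220 + 0.776) = 0.893 cm

0.893 cm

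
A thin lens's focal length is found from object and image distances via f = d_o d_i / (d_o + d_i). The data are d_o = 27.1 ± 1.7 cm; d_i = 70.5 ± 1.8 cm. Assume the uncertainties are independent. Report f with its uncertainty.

∂f/∂d_o = (d_i/(d_o+d_i))² = 0.522;  ∂f/∂d_i = (d_o/(d_o+d_i))² = 0.0771
δf = √((∂f/∂d_o · δd_o)² + (∂f/∂d_i · δd_i)²) = √(0.787 + 0.0193) = 0.898 cm
f = 19.6 cm.

19.6 ± 0.898 cm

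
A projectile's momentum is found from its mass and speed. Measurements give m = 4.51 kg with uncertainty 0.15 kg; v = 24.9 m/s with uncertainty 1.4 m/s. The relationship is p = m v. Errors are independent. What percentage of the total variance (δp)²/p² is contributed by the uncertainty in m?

25.9%

(δp/p)² = (1·δm/m)² + (1·δv/v)²
  m term: (1×0.0333)² = 0.00111
  v term: (1×0.0562)² = 0.00316
Total = 0.00427. Share from m = 0.00111/0.00427 = 0.259.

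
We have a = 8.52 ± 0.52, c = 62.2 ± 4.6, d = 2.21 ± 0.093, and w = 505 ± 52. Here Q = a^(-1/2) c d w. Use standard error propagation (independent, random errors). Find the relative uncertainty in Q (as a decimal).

0.137

Since Q is a product/quotient, work with relative uncertainties:
  (−½·δa/a)² = (-0.5×0.0610)² = 0.000931;  (1·δc/c)² = (1×0.0740)² = 0.00547;  (1·δd/d)² = (1×0.0421)² = 0.00177;  (1·δw/w)² = (1×0.103)² = 0.0106
δQ/Q = √(0.0188) = 0.137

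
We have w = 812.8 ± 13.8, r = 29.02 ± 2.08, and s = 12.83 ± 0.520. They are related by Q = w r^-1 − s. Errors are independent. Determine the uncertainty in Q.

2.13

Let p = w·r^-1 = 28.01. δp/p = √((1·δw/w)² + (-1·δr/r)²) = √(0.000288 + 0.00514) = 0.0737, so δp = 2.06.
Q = p − s: δQ = √(δp² + δs²) = √(4.26 + 0.270) = 2.13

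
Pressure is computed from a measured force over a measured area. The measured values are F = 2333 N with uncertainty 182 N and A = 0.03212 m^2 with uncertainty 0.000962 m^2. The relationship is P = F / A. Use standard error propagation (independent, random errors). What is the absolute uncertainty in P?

6070 Pa

For a monomial P ∝ F, A^-1, fractional errors add in quadrature:
  (1·δF/F)² = (1×0.0780)² = 0.00609;  (-1·δA/A)² = (-1×0.0300)² = 0.000897
δP/P = √(0.00698) = 0.0836
P = 72630 Pa, so δP = 0.0836 × 72630 = 6070 Pa.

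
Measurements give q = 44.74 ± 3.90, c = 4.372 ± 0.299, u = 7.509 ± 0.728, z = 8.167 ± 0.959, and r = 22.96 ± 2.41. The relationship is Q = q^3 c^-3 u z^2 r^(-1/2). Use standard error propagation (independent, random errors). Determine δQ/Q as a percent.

42.2%

Relative error in a monomial: (δQ/Q)² = Σ (nᵢ · δxᵢ/xᵢ)².
  (3·δq/q)² = (3×0.0872)² = 0.0684;  (-3·δc/c)² = (-3×0.0684)² = 0.0421;  (1·δu/u)² = (1×0.0970)² = 0.00940;  (2·δz/z)² = (2×0.117)² = 0.0552;  (−½·δr/r)² = (-0.5×0.105)² = 0.00275
δQ/Q = √(0.178) = 0.422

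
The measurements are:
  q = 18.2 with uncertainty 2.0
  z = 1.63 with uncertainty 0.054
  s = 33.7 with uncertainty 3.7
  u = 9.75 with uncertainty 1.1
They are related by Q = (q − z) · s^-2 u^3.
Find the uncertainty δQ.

5.70

Let w = q − z = 16.6. δw = √(δq² + δz²) = √(4.00 + 0.00292) = 2.00, so δw/w = 0.121.
Q is then a monomial in w, s, u:
δQ/Q = √((δw/w)² + (-2·δs/s)² + (3·δu/u)²) = √(0.0146 + 0.0482 + 0.115) = 0.421
Q = 13.5, so δQ = 0.421 × 13.5 = 5.70.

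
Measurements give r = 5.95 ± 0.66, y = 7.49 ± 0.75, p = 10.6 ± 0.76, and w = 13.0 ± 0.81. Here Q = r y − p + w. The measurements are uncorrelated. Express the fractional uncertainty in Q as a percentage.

Let h = r·y = 44.6. δh/h = √((1·δr/r)² + (1·δy/y)²) = √(0.0123 + 0.0100) = 0.149, so δh = 6.66.
Q = h − p + w: δQ = √(δh² + δp² + δw²) = √(44.4 + 0.578 + 0.656) = 6.75
Q = 47.0, so δQ/Q = 6.75/47.0 = 0.144.

14.4%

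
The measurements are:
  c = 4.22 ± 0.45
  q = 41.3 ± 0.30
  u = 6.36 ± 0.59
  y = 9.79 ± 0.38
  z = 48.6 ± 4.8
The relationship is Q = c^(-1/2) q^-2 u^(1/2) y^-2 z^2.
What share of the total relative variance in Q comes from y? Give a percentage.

(δQ/Q)² = (−½·δc/c)² + (-2·δq/q)² + (½·δu/u)² + (-2·δy/y)² + (2·δz/z)²
  c term: (-0.5×0.107)² = 0.00284
  q term: (-2×0.00726)² = 0.000211
  u term: (0.5×0.0928)² = 0.00215
  y term: (-2×0.0388)² = 0.00603
  z term: (2×0.0988)² = 0.0390
Total = 0.0503. Share from y = 0.00603/0.0503 = 0.120.

12.0%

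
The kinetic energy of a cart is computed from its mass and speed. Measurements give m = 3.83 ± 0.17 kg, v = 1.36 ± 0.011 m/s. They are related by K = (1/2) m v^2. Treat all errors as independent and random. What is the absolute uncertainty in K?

0.167 J

Products/powers → add relative errors in quadrature, weighted by exponent:
  (1·δm/m)² = (1×0.0444)² = 0.00197;  (2·δv/v)² = (2×0.00809)² = 0.000262
δK/K = √(0.00223) = 0.0472
K = 3.54 J, so δK = 0.0472 × 3.54 = 0.167 J.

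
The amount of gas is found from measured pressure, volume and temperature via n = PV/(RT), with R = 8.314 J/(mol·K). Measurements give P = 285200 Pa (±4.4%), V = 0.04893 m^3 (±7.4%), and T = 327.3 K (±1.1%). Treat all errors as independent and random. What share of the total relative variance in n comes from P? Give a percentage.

25.7%

(δn/n)² = (1·δP/P)² + (1·δV/V)² + (-1·δT/T)²
  P term: (1×0.0440)² = 0.00194
  V term: (1×0.0740)² = 0.00548
  T term: (-1×0.0110)² = 0.000121
Total = 0.00753. Share from P = 0.00194/0.00753 = 0.257.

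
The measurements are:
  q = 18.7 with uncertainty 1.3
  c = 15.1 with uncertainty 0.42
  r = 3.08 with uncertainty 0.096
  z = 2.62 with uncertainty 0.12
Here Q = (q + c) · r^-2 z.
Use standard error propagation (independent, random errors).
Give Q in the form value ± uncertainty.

9.34 ± 0.815

Let u = q + c = 33.8. δu = √(δq² + δc²) = √(1.69 + 0.176) = 1.37, so δu/u = 0.0404.
Q is then a monomial in u, r, z:
δQ/Q = √((δu/u)² + (-2·δr/r)² + (1·δz/z)²) = √(0.00163 + 0.00389 + 0.00210) = 0.0873
Q = 9.34, so δQ = 0.0873 × 9.34 = 0.815.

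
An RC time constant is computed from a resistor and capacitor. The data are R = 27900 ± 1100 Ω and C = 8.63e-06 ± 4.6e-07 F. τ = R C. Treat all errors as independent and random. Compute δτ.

Relative error in a monomial: (δτ/τ)² = Σ (nᵢ · δxᵢ/xᵢ)².
  (1·δR/R)² = (1×0.0394)² = 0.00155;  (1·δC/C)² = (1×0.0533)² = 0.00284
δτ/τ = √(0.00440) = 0.0663
τ = 0.241 s, so δτ = 0.0663 × 0.241 = 0.0160 s.

0.0160 s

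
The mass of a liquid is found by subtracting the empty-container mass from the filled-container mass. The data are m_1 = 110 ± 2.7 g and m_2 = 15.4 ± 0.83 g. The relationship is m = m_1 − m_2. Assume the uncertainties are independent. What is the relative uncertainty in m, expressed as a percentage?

2.99%

Absolute uncertainties add in quadrature for a linear combination:
  (δm_1)² = 7.29;  (δm_2)² = 0.689
δm = √(7.98) = 2.82 g
m = 94.6 g, so δm/m = 2.82/94.6 = 0.0299.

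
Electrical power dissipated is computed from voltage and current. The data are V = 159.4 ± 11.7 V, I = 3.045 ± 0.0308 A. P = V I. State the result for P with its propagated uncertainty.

Relative error in a monomial: (δP/P)² = Σ (nᵢ · δxᵢ/xᵢ)².
  (1·δV/V)² = (1×0.0734)² = 0.00539;  (1·δI/I)² = (1×0.0101)² = 0.000102
δP/P = √(0.00549) = 0.0741
P = 485.4 W, so δP = 0.0741 × 485.4 = 36.0 W.

485.4 ± 36.0 W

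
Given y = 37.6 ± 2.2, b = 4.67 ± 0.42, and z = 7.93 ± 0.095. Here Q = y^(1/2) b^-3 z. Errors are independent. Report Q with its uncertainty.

0.477 ± 0.130

For a monomial Q ∝ y^(1/2), b^-3, z, fractional errors add in quadrature:
  (½·δy/y)² = (0.5×0.0585)² = 0.000856;  (-3·δb/b)² = (-3×0.0899)² = 0.0728;  (1·δz/z)² = (1×0.0120)² = 0.000144
δQ/Q = √(0.0738) = 0.272
Q = 0.477, so δQ = 0.272 × 0.477 = 0.130.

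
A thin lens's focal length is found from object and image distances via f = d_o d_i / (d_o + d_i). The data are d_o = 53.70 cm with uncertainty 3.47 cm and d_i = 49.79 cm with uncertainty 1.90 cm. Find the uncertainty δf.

∂f/∂d_o = (d_i/(d_o+d_i))² = 0.231;  ∂f/∂d_i = (d_o/(d_o+d_i))² = 0.269
δf = √((∂f/∂d_o · δd_o)² + (∂f/∂d_i · δd_i)²) = √(0.645 + 0.262) = 0.952 cm

0.952 cm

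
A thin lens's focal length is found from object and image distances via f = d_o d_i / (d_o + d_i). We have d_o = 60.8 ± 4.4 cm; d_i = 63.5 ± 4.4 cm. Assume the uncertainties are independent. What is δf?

∂f/∂d_o = (d_i/(d_o+d_i))² = 0.261;  ∂f/∂d_i = (d_o/(d_o+d_i))² = 0.239
δf = √((∂f/∂d_o · δd_o)² + (∂f/∂d_i · δd_i)²) = √(1.32 + 1.11) = 1.56 cm

1.56 cm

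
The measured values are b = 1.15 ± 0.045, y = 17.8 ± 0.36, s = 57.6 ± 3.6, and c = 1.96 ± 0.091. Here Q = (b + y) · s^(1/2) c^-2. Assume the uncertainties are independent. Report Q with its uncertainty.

37.4 ± 3.74

Let u = b + y = 18.9. δu = √(δb² + δy²) = √(0.00202 + 0.130) = 0.363, so δu/u = 0.0191.
Q is then a monomial in u, s, c:
δQ/Q = √((δu/u)² + (½·δs/s)² + (-2·δc/c)²) = √(0.000367 + 0.000977 + 0.00862) = 0.0998
Q = 37.4, so δQ = 0.0998 × 37.4 = 3.74.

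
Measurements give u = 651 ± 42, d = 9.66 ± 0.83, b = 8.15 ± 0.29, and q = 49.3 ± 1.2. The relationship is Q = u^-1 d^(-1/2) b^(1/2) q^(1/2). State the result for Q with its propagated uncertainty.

Products/powers → add relative errors in quadrature, weighted by exponent:
  (-1·δu/u)² = (-1×0.0645)² = 0.00416;  (−½·δd/d)² = (-0.5×0.0859)² = 0.00185;  (½·δb/b)² = (0.5×0.0356)² = 0.000317;  (½·δq/q)² = (0.5×0.0243)² = 0.000148
δQ/Q = √(0.00647) = 0.0805
Q = 0.00991, so δQ = 0.0805 × 0.00991 = 0.000797.

0.00991 ± 0.000797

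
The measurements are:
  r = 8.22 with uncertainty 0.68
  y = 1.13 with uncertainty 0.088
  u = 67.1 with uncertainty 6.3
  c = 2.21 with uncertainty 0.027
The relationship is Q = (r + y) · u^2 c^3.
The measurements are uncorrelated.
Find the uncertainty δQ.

Let w = r + y = 9.35. δw = √(δr² + δy²) = √(0.462 + 0.00774) = 0.686, so δw/w = 0.0733.
Q is then a monomial in w, u, c:
δQ/Q = √((δw/w)² + (2·δu/u)² + (3·δc/c)²) = √(0.00538 + 0.0353 + 0.00134) = 0.205
Q = 4.54e+05, so δQ = 0.205 × 4.54e+05 = 93100.

93100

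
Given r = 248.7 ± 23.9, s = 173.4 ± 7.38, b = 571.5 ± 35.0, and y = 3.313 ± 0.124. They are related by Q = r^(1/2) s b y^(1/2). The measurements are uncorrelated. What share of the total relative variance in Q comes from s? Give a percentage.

(δQ/Q)² = (½·δr/r)² + (1·δs/s)² + (1·δb/b)² + (½·δy/y)²
  r term: (0.5×0.0961)² = 0.00231
  s term: (1×0.0426)² = 0.00181
  b term: (1×0.0612)² = 0.00375
  y term: (0.5×0.0374)² = 0.000350
Total = 0.00822. Share from s = 0.00181/0.00822 = 0.220.

22.0%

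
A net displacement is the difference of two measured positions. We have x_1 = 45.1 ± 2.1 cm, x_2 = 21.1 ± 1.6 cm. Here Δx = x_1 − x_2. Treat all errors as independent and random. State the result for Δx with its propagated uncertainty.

24.0 ± 2.64 cm

Δx is a linear combination, so absolute uncertainties add in quadrature:
  (δx_1)² = 4.41;  (δx_2)² = 2.56
δΔx = √(6.97) = 2.64 cm
Δx = 24.0 cm.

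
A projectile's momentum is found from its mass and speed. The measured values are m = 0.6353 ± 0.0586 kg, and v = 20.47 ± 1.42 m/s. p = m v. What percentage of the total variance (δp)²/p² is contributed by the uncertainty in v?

(δp/p)² = (1·δm/m)² + (1·δv/v)²
  m term: (1×0.0922)² = 0.00851
  v term: (1×0.0694)² = 0.00481
Total = 0.0133. Share from v = 0.00481/0.0133 = 0.361.

36.1%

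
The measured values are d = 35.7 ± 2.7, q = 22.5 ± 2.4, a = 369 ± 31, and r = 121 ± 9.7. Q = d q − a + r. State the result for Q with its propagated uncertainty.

555 ± 110

Let p = d·q = 803. δp/p = √((1·δd/d)² + (1·δq/q)²) = √(0.00572 + 0.0114) = 0.131, so δp = 105.
Q = p − a + r: δQ = √(δp² + δa² + δr²) = √(11000 + 961 + 94.1) = 110
Q = 555.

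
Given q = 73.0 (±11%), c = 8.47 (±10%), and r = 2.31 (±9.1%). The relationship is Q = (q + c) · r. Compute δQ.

25.3

Let u = q + c = 81.5. δu = √(δq² + δc²) = √(64.5 + 0.717) = 8.07, so δu/u = 0.0991.
Q is then a monomial in u, r:
δQ/Q = √((δu/u)² + (1·δr/r)²) = √(0.00982 + 0.00828) = 0.135
Q = 188, so δQ = 0.135 × 188 = 25.3.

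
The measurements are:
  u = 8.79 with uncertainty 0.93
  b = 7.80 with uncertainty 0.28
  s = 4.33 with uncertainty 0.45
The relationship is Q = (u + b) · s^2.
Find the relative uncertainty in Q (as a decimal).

Let w = u + b = 16.6. δw = √(δu² + δb²) = √(0.865 + 0.0784) = 0.971, so δw/w = 0.0585.
Q is then a monomial in w, s:
δQ/Q = √((δw/w)² + (2·δs/s)²) = √(0.00343 + 0.0432) = 0.216

0.216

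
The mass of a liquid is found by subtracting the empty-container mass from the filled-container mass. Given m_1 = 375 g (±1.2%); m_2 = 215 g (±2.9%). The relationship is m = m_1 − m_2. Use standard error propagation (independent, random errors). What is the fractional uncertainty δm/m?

0.0481

For a sum/difference, combine absolute errors in quadrature:
  (δm_1)² = 20.2;  (δm_2)² = 38.9
δm = √(59.1) = 7.69 g
m = 160 g, so δm/m = 7.69/160 = 0.0481.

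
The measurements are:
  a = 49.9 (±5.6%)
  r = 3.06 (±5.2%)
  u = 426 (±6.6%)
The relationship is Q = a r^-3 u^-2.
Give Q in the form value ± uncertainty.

(9.60 ± 2.03) × 10^-6

For a monomial Q ∝ a, r^-3, u^-2, fractional errors add in quadrature:
  (1·δa/a)² = (1×0.0560)² = 0.00314;  (-3·δr/r)² = (-3×0.0520)² = 0.0243;  (-2·δu/u)² = (-2×0.0660)² = 0.0174
δQ/Q = √(0.0449) = 0.212
Q = 9.6e-06, so δQ = 0.212 × 9.6e-06 = 2.03e-06.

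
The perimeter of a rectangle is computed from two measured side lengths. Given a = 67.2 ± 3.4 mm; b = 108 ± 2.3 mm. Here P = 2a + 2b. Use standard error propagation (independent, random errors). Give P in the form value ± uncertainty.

350 ± 8.21 mm

Each term contributes (cᵢ δxᵢ)² to (δP)²:
  (2·δa)² = 46.2;  (2·δb)² = 21.2
δP = √(67.4) = 8.21 mm
P = 350 mm.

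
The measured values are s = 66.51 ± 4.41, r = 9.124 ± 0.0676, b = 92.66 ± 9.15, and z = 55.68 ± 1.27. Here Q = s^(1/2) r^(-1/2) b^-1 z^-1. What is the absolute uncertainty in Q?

5.58e-05

Products/powers → add relative errors in quadrature, weighted by exponent:
  (½·δs/s)² = (0.5×0.0663)² = 0.00110;  (−½·δr/r)² = (-0.5×0.00741)² = 1.37e-05;  (-1·δb/b)² = (-1×0.0987)² = 0.00975;  (-1·δz/z)² = (-1×0.0228)² = 0.000520
δQ/Q = √(0.0114) = 0.107
Q = 0.0005233, so δQ = 0.107 × 0.0005233 = 5.58e-05.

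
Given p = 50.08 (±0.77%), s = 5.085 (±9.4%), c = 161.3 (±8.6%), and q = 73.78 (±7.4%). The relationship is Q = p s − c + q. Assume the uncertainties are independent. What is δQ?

28.3

Let w = p·s = 254.7. δw/w = √((1·δp/p)² + (1·δs/s)²) = √(5.93e-05 + 0.00884) = 0.0943, so δw = 24.0.
Q = w − c + q: δQ = √(δw² + δc² + δq²) = √(577 + 192 + 29.8) = 28.3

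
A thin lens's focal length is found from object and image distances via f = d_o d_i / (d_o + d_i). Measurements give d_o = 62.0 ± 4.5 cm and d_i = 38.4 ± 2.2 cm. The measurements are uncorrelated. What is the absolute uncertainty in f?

1.07 cm

∂f/∂d_o = (d_i/(d_o+d_i))² = 0.146;  ∂f/∂d_i = (d_o/(d_o+d_i))² = 0.381
δf = √((∂f/∂d_o · δd_o)² + (∂f/∂d_i · δd_i)²) = √(0.433 + 0.704) = 1.07 cm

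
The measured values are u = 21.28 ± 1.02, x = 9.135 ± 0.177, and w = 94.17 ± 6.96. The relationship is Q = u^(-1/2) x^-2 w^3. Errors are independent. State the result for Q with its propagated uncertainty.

For a monomial Q ∝ u^(-1/2), x^-2, w^3, fractional errors add in quadrature:
  (−½·δu/u)² = (-0.5×0.0479)² = 0.000574;  (-2·δx/x)² = (-2×0.0194)² = 0.00150;  (3·δw/w)² = (3×0.0739)² = 0.0492
δQ/Q = √(0.0512) = 0.226
Q = 2169, so δQ = 0.226 × 2169 = 491.

2169 ± 491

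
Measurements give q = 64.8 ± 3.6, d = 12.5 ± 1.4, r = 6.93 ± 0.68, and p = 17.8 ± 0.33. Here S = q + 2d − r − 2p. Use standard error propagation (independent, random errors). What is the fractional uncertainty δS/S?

For a sum/difference, combine absolute errors in quadrature:
  (δq)² = 13.0;  (2·δd)² = 7.84;  (δr)² = 0.462;  (2·δp)² = 0.436
δS = √(21.7) = 4.66
S = 47.3, so δS/S = 4.66/47.3 = 0.0985.

0.0985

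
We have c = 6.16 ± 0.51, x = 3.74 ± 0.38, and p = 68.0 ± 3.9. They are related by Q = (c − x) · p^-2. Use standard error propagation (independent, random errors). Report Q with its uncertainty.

0.000523 ± 0.000150

Let u = c − x = 2.42. δu = √(δc² + δx²) = √(0.260 + 0.144) = 0.636, so δu/u = 0.263.
Q is then a monomial in u, p:
δQ/Q = √((δu/u)² + (-2·δp/p)²) = √(0.0691 + 0.0132) = 0.287
Q = 0.000523, so δQ = 0.287 × 0.000523 = 0.000150.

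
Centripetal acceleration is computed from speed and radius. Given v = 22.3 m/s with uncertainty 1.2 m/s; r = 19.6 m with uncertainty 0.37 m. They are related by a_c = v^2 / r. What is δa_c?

2.77 m/s^2

Each factor contributes (exponent × relative error)² to (δa_c/a_c)²:
  (2·δv/v)² = (2×0.0538)² = 0.0116;  (-1·δr/r)² = (-1×0.0189)² = 0.000356
δa_c/a_c = √(0.0119) = 0.109
a_c = 25.4 m/s^2, so δa_c = 0.109 × 25.4 = 2.77 m/s^2.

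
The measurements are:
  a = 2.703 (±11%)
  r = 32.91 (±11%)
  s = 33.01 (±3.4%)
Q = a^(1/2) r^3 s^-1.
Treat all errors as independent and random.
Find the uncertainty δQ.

Since Q is a product/quotient, work with relative uncertainties:
  (½·δa/a)² = (0.5×0.110)² = 0.00302;  (3·δr/r)² = (3×0.110)² = 0.109;  (-1·δs/s)² = (-1×0.0340)² = 0.00116
δQ/Q = √(0.113) = 0.336
Q = 1775, so δQ = 0.336 × 1775 = 597.

597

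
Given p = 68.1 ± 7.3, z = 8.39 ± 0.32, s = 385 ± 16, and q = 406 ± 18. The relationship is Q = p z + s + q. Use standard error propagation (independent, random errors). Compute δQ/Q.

0.0509

Let w = p·z = 571. δw/w = √((1·δp/p)² + (1·δz/z)²) = √(0.0115 + 0.00145) = 0.114, so δw = 65.0.
Q = w + s + q: δQ = √(δw² + δs² + δq²) = √(4230 + 256 + 324) = 69.3
Q = 1360, so δQ/Q = 69.3/1360 = 0.0509.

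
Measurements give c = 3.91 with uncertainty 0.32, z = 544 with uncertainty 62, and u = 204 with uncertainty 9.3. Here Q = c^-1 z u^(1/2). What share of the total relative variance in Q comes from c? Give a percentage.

(δQ/Q)² = (-1·δc/c)² + (1·δz/z)² + (½·δu/u)²
  c term: (-1×0.0818)² = 0.00670
  z term: (1×0.114)² = 0.0130
  u term: (0.5×0.0456)² = 0.000520
Total = 0.0202. Share from c = 0.00670/0.0202 = 0.331.

33.1%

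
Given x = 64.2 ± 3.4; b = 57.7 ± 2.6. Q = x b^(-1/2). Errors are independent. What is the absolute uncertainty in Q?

Each factor contributes (exponent × relative error)² to (δQ/Q)²:
  (1·δx/x)² = (1×0.0530)² = 0.00280;  (−½·δb/b)² = (-0.5×0.0451)² = 0.000508
δQ/Q = √(0.00331) = 0.0576
Q = 8.45, so δQ = 0.0576 × 8.45 = 0.486.

0.486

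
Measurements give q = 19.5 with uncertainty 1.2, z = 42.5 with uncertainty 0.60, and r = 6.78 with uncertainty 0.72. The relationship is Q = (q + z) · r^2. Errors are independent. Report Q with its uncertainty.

2850 ± 608

Let u = q + z = 62.0. δu = √(δq² + δz²) = √(1.44 + 0.360) = 1.34, so δu/u = 0.0216.
Q is then a monomial in u, r:
δQ/Q = √((δu/u)² + (2·δr/r)²) = √(0.000468 + 0.0451) = 0.213
Q = 2850, so δQ = 0.213 × 2850 = 608.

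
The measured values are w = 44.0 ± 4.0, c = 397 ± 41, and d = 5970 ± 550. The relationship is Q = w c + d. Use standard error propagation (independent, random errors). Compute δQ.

2470

Let p = w·c = 17500. δp/p = √((1·δw/w)² + (1·δc/c)²) = √(0.00826 + 0.0107) = 0.138, so δp = 2400.
Q = p + d: δQ = √(δp² + δd²) = √(5.78e+06 + 3.02e+05) = 2470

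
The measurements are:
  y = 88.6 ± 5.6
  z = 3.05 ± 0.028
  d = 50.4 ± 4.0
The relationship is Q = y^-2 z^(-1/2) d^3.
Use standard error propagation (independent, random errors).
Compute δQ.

Products/powers → add relative errors in quadrature, weighted by exponent:
  (-2·δy/y)² = (-2×0.0632)² = 0.0160;  (−½·δz/z)² = (-0.5×0.00918)² = 2.11e-05;  (3·δd/d)² = (3×0.0794)² = 0.0567
δQ/Q = √(0.0727) = 0.270
Q = 9.34, so δQ = 0.270 × 9.34 = 2.52.

2.52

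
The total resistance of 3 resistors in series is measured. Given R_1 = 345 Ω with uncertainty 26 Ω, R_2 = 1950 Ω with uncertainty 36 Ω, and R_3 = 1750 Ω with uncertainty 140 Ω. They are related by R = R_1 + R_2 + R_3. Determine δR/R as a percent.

Sums and differences: (δR)² = Σ (cᵢ δxᵢ)².
  (δR_1)² = 676;  (δR_2)² = 1300;  (δR_3)² = 19600
δR = √(21600) = 147 Ω
R = 4040 Ω, so δR/R = 147/4040 = 0.0363.

3.63%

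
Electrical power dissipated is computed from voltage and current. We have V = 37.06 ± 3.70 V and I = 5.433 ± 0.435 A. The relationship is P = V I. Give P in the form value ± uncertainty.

P is a product of powers, so relative uncertainties combine in quadrature:
  (1·δV/V)² = (1×0.0998)² = 0.00997;  (1·δI/I)² = (1×0.0801)² = 0.00641
δP/P = √(0.0164) = 0.128
P = 201.3 W, so δP = 0.128 × 201.3 = 25.8 W.

201.3 ± 25.8 W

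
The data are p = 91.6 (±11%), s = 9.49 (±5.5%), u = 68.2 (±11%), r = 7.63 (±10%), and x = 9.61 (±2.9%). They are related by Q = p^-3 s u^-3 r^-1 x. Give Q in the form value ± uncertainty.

Since Q is a product/quotient, work with relative uncertainties:
  (-3·δp/p)² = (-3×0.110)² = 0.109;  (1·δs/s)² = (1×0.0550)² = 0.00302;  (-3·δu/u)² = (-3×0.110)² = 0.109;  (-1·δr/r)² = (-1×0.100)² = 0.0100;  (1·δx/x)² = (1×0.0290)² = 0.000841
δQ/Q = √(0.232) = 0.481
Q = 4.9e-11, so δQ = 0.481 × 4.9e-11 = 2.36e-11.

(4.90 ± 2.36) × 10^-11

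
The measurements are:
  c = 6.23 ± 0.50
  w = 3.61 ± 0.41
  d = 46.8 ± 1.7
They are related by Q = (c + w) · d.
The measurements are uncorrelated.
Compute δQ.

Let u = c + w = 9.84. δu = √(δc² + δw²) = √(0.250 + 0.168) = 0.647, so δu/u = 0.0657.
Q is then a monomial in u, d:
δQ/Q = √((δu/u)² + (1·δd/d)²) = √(0.00432 + 0.00132) = 0.0751
Q = 461, so δQ = 0.0751 × 461 = 34.6.

34.6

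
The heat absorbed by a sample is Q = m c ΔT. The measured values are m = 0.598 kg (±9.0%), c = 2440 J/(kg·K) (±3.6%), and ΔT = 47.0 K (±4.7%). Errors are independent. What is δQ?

7390 J

Products/powers → add relative errors in quadrature, weighted by exponent:
  (1·δm/m)² = (1×0.0900)² = 0.00810;  (1·δc/c)² = (1×0.0360)² = 0.00130;  (1·δΔT/ΔT)² = (1×0.0470)² = 0.00221
δQ/Q = √(0.0116) = 0.108
Q = 68600 J, so δQ = 0.108 × 68600 = 7390 J.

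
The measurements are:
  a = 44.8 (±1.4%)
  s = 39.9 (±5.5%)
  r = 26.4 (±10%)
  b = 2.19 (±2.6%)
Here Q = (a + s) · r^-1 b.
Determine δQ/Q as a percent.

Let u = a + s = 84.7. δu = √(δa² + δs²) = √(0.393 + 4.82) = 2.28, so δu/u = 0.0269.
Q is then a monomial in u, r, b:
δQ/Q = √((δu/u)² + (-1·δr/r)² + (1·δb/b)²) = √(0.000726 + 0.0100 + 0.000676) = 0.107

10.7%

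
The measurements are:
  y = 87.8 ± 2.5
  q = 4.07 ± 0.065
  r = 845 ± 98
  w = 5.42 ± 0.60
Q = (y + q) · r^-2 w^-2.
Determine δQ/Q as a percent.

Let u = y + q = 91.9. δu = √(δy² + δq²) = √(6.25 + 0.00423) = 2.50, so δu/u = 0.0272.
Q is then a monomial in u, r, w:
δQ/Q = √((δu/u)² + (-2·δr/r)² + (-2·δw/w)²) = √(0.000741 + 0.0538 + 0.0490) = 0.322

32.2%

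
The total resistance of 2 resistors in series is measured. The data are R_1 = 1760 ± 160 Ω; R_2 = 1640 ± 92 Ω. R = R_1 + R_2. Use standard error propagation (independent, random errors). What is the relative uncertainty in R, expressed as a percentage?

R is a linear combination, so absolute uncertainties add in quadrature:
  (δR_1)² = 25600;  (δR_2)² = 8460
δR = √(34100) = 185 Ω
R = 3400 Ω, so δR/R = 185/3400 = 0.0543.

5.43%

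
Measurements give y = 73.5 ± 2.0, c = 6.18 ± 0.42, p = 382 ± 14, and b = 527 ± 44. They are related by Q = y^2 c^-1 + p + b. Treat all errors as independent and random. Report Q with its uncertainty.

1780 ± 89.0

Let w = y^2·c^-1 = 874. δw/w = √((2·δy/y)² + (-1·δc/c)²) = √(0.00296 + 0.00462) = 0.0871, so δw = 76.1.
Q = w + p + b: δQ = √(δw² + δp² + δb²) = √(5790 + 196 + 1940) = 89.0
Q = 1780.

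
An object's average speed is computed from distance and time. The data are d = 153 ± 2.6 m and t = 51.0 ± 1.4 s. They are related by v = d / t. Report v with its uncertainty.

Each factor contributes (exponent × relative error)² to (δv/v)²:
  (1·δd/d)² = (1×0.0170)² = 0.000289;  (-1·δt/t)² = (-1×0.0275)² = 0.000754
δv/v = √(0.00104) = 0.0323
v = 3.00 m/s, so δv = 0.0323 × 3.00 = 0.0969 m/s.

3.00 ± 0.0969 m/s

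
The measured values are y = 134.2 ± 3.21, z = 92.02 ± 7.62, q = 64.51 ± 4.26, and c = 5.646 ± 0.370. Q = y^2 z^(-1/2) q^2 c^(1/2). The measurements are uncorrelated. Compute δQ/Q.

0.150

Since Q is a product/quotient, work with relative uncertainties:
  (2·δy/y)² = (2×0.0239)² = 0.00229;  (−½·δz/z)² = (-0.5×0.0828)² = 0.00171;  (2·δq/q)² = (2×0.0660)² = 0.0174;  (½·δc/c)² = (0.5×0.0655)² = 0.00107
δQ/Q = √(0.0225) = 0.150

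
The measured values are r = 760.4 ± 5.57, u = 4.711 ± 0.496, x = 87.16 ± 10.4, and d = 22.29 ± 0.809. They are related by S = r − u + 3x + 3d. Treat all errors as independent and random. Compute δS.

31.8

Each term contributes (cᵢ δxᵢ)² to (δS)²:
  (δr)² = 31.0;  (δu)² = 0.246;  (3·δx)² = 973;  (3·δd)² = 5.89
δS = √(1010) = 31.8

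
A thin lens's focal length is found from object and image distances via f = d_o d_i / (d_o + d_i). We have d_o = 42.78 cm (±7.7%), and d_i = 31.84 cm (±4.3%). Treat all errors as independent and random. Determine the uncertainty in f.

0.750 cm

∂f/∂d_o = (d_i/(d_o+d_i))² = 0.182;  ∂f/∂d_i = (d_o/(d_o+d_i))² = 0.329
δf = √((∂f/∂d_o · δd_o)² + (∂f/∂d_i · δd_i)²) = √(0.360 + 0.203) = 0.750 cm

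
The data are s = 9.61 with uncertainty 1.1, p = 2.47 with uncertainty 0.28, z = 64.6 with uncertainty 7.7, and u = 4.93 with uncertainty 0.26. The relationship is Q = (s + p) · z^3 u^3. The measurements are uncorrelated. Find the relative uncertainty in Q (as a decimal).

Let w = s + p = 12.1. δw = √(δs² + δp²) = √(1.21 + 0.0784) = 1.14, so δw/w = 0.0940.
Q is then a monomial in w, z, u:
δQ/Q = √((δw/w)² + (3·δz/z)² + (3·δu/u)²) = √(0.00883 + 0.128 + 0.0250) = 0.402

0.402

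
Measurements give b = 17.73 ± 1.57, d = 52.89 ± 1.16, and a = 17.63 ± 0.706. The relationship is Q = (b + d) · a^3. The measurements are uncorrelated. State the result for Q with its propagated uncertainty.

Let u = b + d = 70.62. δu = √(δb² + δd²) = √(2.46 + 1.35) = 1.95, so δu/u = 0.0276.
Q is then a monomial in u, a:
δQ/Q = √((δu/u)² + (3·δa/a)²) = √(0.000764 + 0.0144) = 0.123
Q = 387000, so δQ = 0.123 × 387000 = 47700.

387000 ± 47700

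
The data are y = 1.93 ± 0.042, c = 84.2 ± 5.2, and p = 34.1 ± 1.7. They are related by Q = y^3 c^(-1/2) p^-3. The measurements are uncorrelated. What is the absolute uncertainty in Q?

3.28e-06

For a monomial Q ∝ y^3, c^(-1/2), p^-3, fractional errors add in quadrature:
  (3·δy/y)² = (3×0.0218)² = 0.00426;  (−½·δc/c)² = (-0.5×0.0618)² = 0.000954;  (-3·δp/p)² = (-3×0.0499)² = 0.0224
δQ/Q = √(0.0276) = 0.166
Q = 1.98e-05, so δQ = 0.166 × 1.98e-05 = 3.28e-06.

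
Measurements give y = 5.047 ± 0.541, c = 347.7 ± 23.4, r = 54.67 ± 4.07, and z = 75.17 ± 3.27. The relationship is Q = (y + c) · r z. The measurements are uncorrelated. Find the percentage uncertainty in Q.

10.9%

Let u = y + c = 352.7. δu = √(δy² + δc²) = √(0.293 + 548) = 23.4, so δu/u = 0.0664.
Q is then a monomial in u, r, z:
δQ/Q = √((δu/u)² + (1·δr/r)² + (1·δz/z)²) = √(0.00440 + 0.00554 + 0.00189) = 0.109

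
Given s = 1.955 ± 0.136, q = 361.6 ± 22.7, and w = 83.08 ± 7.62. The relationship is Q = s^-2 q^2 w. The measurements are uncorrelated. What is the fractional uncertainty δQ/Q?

Products/powers → add relative errors in quadrature, weighted by exponent:
  (-2·δs/s)² = (-2×0.0696)² = 0.0194;  (2·δq/q)² = (2×0.0628)² = 0.0158;  (1·δw/w)² = (1×0.0917)² = 0.00841
δQ/Q = √(0.0435) = 0.209

0.209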